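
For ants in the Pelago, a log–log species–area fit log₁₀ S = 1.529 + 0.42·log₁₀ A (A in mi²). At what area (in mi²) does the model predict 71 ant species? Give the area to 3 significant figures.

71 = 33.81 × A^0.42  ⇒  A^0.42 = 71/33.81 = 2.1
ln A = ln(2.1) / 0.42 = 0.7420 / 0.42 = 1.7667
A = e^1.7667 ≈ 5.852 mi²

5.85 mi²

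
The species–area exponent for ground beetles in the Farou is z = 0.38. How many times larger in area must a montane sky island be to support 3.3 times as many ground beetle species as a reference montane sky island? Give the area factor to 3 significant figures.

23.1

(A₂/A₁)^0.38 = 3.3, so A₂/A₁ = 3.3^(1/0.38) = 3.3^2.632
ln(A₂/A₁) = ln 3.3 / 0.38 = 1.1939 / 0.38 = 3.1419
A₂/A₁ = e^3.1419 ≈ 23.15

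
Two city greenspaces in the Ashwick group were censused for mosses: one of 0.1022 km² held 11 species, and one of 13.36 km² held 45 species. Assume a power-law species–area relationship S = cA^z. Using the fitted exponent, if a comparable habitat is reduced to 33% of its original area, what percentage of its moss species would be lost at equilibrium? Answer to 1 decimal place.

27.4%

z = ln(45/11) / ln(13.36/0.1022) = 1.4088 / 4.8731 = 0.2891
S_new/S_old = (A_new/A_old)^z = 0.33^0.2891 = exp(0.2891 × -1.1087) = 0.7258
Fraction lost = 1 − 0.7258 = 0.2742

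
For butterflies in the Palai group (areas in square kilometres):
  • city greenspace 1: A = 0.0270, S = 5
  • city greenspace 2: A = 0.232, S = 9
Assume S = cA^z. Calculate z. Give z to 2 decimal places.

0.27

Taking logs: ln S = ln c + z ln A, so z = (ln S₂ − ln S₁)/(ln A₂ − ln A₁).
z = ln(9/5) / ln(0.232/0.027) = ln(1.8) / ln(8.593) = 0.5878 / 2.1509 = 0.2733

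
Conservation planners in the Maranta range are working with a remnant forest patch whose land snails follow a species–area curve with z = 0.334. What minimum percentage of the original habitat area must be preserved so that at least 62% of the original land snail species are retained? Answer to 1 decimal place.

23.9%

Need (A_new/A_old)^0.334 = 0.62, so A_new/A_old = 0.62^(1/0.334) = 0.62^2.994
ln(A_new/A_old) = ln 0.62 / 0.334 = -0.4780 / 0.334 = -1.4312
A_new/A_old = e^-1.4312 ≈ 0.239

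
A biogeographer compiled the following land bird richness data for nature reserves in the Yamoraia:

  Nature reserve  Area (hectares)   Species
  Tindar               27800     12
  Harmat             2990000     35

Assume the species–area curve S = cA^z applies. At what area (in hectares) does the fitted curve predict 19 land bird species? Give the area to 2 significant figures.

z = ln(35/12) / ln(2990000/27800) = 1.0704 / 4.6780 = 0.2288
c = 12 / 27800^0.2288 = 12 / 10.4 = 1.154
A = (19/1.154)^(1/0.2288) ⇒ ln A = ln(16.46)/0.2288 = 12.2410
A = e^12.2410 ≈ 207113 hectares

210000 hectares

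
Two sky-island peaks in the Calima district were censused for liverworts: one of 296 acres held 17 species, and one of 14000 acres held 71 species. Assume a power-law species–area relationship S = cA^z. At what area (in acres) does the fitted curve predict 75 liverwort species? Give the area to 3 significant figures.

16200 acres

z = ln(71/17) / ln(14000/296) = 1.4295 / 3.8565 = 0.3707
c = 17 / 296^0.3707 = 17 / 8.242 = 2.063
A = (75/2.063)^(1/0.3707) ⇒ ln A = ln(36.36)/0.3707 = 9.6947
A = e^9.6947 ≈ 16231 acres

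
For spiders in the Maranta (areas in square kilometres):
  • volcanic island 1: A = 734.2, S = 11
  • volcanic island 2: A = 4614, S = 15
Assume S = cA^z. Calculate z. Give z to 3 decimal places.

0.169

Taking logs: ln S = ln c + z ln A, so z = (ln S₂ − ln S₁)/(ln A₂ − ln A₁).
z = ln(15/11) / ln(4614/734.2) = ln(1.364) / ln(6.284) = 0.3102 / 1.8381 = 0.1687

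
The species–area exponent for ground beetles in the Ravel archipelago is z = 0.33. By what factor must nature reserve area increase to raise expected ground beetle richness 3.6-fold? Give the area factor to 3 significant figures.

48.5

(A₂/A₁)^0.33 = 3.6, so A₂/A₁ = 3.6^(1/0.33) = 3.6^3.03
ln(A₂/A₁) = ln 3.6 / 0.33 = 1.2809 / 0.33 = 3.8816
A₂/A₁ = e^3.8816 ≈ 48.5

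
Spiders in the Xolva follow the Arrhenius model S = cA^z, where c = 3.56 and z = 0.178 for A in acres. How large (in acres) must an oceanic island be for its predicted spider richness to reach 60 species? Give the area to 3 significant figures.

60 = 3.56 × A^0.178  ⇒  A^0.178 = 60/3.56 = 16.85
ln A = ln(16.85) / 0.178 = 2.8246 / 0.178 = 15.8684
A = e^15.8684 ≈ 7790764 acres

7790000 acres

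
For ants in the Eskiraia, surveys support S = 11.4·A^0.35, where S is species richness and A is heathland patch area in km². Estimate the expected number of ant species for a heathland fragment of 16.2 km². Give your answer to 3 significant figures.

30.2

S = 11.4 × 16.2^0.35
ln S = ln 11.4 + 0.35 × ln 16.2 = 2.4336 + 0.35 × 2.7850 = 3.4084
S = e^3.4084 ≈ 30.22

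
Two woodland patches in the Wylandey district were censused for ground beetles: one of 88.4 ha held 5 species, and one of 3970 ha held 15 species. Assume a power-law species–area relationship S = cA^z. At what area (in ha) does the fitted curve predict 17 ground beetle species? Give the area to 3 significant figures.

z = ln(15/5) / ln(3970/88.4) = 1.0986 / 3.8046 = 0.2888
c = 5 / 88.4^0.2888 = 5 / 3.648 = 1.371
A = (17/1.371)^(1/0.2888) ⇒ ln A = ln(12.4)/0.2888 = 8.7200
A = e^8.7200 ≈ 6124 ha

6120 ha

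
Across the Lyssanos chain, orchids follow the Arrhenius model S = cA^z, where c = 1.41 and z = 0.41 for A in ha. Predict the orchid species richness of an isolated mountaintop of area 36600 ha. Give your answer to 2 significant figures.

100

S = 1.41 × 36600^0.41 = 1.41 × 74.31 ≈ 104.8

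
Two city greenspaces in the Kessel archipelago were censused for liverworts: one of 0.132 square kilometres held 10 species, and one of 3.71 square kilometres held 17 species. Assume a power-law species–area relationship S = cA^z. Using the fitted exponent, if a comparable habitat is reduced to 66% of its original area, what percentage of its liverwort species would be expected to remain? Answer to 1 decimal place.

93.6%

z = ln(17/10) / ln(3.71/0.132) = 0.5306 / 3.3360 = 0.1591
S_new/S_old = (A_new/A_old)^z = 0.66^0.1591 = exp(0.1591 × -0.4155) = 0.936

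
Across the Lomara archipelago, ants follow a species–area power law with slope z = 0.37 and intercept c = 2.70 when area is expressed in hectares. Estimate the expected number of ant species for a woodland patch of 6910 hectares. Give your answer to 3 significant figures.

71.1

S = 2.7 × 6910^0.37
ln S = ln 2.7 + 0.37 × ln 6910 = 0.9933 + 0.37 × 8.8407 = 4.2643
S = e^4.2643 ≈ 71.12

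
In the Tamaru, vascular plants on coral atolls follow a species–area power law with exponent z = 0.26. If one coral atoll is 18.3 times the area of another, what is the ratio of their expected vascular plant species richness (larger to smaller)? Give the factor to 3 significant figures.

S₂/S₁ = (A₂/A₁)^z = 18.3^0.26
ln(S₂/S₁) = 0.26 × ln 18.3 = 0.26 × 2.9069 = 0.7558
S₂/S₁ = e^0.7558 ≈ 2.129

2.13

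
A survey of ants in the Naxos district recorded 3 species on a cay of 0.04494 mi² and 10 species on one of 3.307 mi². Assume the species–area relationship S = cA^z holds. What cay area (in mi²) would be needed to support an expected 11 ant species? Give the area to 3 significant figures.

4.65 mi²

z = ln(10/3) / ln(3.307/0.04494) = 1.2040 / 4.2985 = 0.2801
c = 3 / 0.04494^0.2801 = 3 / 0.4194 = 7.153
A = (11/7.153)^(1/0.2801) ⇒ ln A = ln(1.538)/0.2801 = 1.5363
A = e^1.5363 ≈ 4.647 mi²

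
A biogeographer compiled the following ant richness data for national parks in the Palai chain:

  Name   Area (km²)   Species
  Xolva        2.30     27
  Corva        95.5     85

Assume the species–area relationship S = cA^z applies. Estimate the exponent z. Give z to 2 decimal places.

0.31

Taking logs: ln S = ln c + z ln A, so z = (ln S₂ − ln S₁)/(ln A₂ − ln A₁).
z = ln(85/27) / ln(95.5/2.3) = ln(3.148) / ln(41.52) = 1.1468 / 3.7262 = 0.3078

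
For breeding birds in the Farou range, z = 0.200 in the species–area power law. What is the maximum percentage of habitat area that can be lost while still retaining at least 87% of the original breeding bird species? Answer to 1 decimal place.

50.2%

Need (A_new/A_old)^0.2 = 0.87, so A_new/A_old = 0.87^(1/0.2) = 0.87^5
ln(A_new/A_old) = ln 0.87 / 0.2 = -0.1393 / 0.2 = -0.6963
A_new/A_old = e^-0.6963 ≈ 0.4984
Fraction that can be lost = 1 − 0.4984 = 0.5016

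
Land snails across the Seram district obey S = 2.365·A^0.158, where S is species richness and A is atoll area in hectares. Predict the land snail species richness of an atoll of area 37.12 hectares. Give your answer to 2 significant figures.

4.2

S = 2.365 × 37.12^0.158
ln S = ln 2.365 + 0.158 × ln 37.12 = 0.8608 + 0.158 × 3.6142 = 1.4318
S = e^1.4318 ≈ 4.186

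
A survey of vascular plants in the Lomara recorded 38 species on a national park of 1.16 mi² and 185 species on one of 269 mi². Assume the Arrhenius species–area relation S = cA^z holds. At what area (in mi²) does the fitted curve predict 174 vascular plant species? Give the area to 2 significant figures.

220 mi²

z = ln(185/38) / ln(269/1.16) = 1.5828 / 5.4463 = 0.2906
c = 38 / 1.16^0.2906 = 38 / 1.044 = 36.4
A = (174/36.4)^(1/0.2906) ⇒ ln A = ln(4.781)/0.2906 = 5.3838
A = e^5.3838 ≈ 217.8 mi²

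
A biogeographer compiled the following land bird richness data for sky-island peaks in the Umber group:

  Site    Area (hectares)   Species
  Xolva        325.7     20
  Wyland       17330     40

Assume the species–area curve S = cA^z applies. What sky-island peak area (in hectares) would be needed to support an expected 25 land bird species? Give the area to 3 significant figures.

z = ln(40/20) / ln(17330/325.7) = 0.6931 / 3.9742 = 0.1744
c = 20 / 325.7^0.1744 = 20 / 2.743 = 7.291
A = (25/7.291)^(1/0.1744) ⇒ ln A = ln(3.429)/0.1744 = 7.0654
A = e^7.0654 ≈ 1171 hectares

1170 hectares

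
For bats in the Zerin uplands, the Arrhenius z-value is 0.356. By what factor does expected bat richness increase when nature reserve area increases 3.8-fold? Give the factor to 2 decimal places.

1.61

S₂/S₁ = (A₂/A₁)^z = 3.8^0.356
ln(S₂/S₁) = 0.356 × ln 3.8 = 0.356 × 1.3350 = 0.4753
S₂/S₁ = e^0.4753 ≈ 1.608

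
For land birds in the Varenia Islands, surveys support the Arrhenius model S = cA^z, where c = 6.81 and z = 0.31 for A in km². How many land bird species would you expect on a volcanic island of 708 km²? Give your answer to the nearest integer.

S = 6.81 × 708^0.31
ln S = ln 6.81 + 0.31 × ln 708 = 1.9184 + 0.31 × 6.5624 = 3.9527
S = e^3.9527 ≈ 52.08

52 species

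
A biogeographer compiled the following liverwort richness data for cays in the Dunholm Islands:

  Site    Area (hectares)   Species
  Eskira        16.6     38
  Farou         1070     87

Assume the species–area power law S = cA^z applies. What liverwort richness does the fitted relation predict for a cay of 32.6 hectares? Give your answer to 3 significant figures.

z = ln(87/38) / ln(1070/16.6) = 0.8283 / 4.1660 = 0.1988
c = 38 / 16.6^0.1988 = 38 / 1.748 = 21.74
S₃ = 21.74 × 32.6^0.1988 = 21.74 × 1.999 ≈ 43.46

43.5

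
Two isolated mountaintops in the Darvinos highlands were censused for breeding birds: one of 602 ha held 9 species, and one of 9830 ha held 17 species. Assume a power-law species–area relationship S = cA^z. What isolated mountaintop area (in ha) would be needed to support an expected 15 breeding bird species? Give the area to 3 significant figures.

5670 ha

z = ln(17/9) / ln(9830/602) = 0.6360 / 2.7929 = 0.2277
c = 9 / 602^0.2277 = 9 / 4.295 = 2.096
A = (15/2.096)^(1/0.2277) ⇒ ln A = ln(7.158)/0.2277 = 8.6435
A = e^8.6435 ≈ 5673 ha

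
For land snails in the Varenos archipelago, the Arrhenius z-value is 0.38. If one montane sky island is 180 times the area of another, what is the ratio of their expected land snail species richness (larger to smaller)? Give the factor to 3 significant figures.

7.19

S₂/S₁ = (A₂/A₁)^z = 180^0.38
ln(S₂/S₁) = 0.38 × ln 180 = 0.38 × 5.1930 = 1.9733
S₂/S₁ = e^1.9733 ≈ 7.195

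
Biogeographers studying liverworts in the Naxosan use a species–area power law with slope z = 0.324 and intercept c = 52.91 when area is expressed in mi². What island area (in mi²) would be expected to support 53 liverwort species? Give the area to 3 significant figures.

1.01 mi²

53 = 52.91 × A^0.324  ⇒  A^0.324 = 53/52.91 = 1.002
ln A = ln(1.002) / 0.324 = 0.0017 / 0.324 = 0.0052
A = e^0.0052 ≈ 1.005 mi²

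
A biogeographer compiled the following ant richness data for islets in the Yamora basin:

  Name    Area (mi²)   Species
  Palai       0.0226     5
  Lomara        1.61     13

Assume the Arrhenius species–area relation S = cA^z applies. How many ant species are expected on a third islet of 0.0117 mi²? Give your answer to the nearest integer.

4

z = ln(13/5) / ln(1.61/0.0226) = 0.9555 / 4.2660 = 0.2240
c = 5 / 0.0226^0.2240 = 5 / 0.4279 = 11.68
S₃ = 11.68 × 0.0117^0.2240 = 11.68 × 0.3692 ≈ 4.314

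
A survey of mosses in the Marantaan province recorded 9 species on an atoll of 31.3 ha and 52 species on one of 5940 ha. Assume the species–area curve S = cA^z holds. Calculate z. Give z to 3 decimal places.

Taking logs: ln S = ln c + z ln A, so z = (ln S₂ − ln S₁)/(ln A₂ − ln A₁).
z = ln(52/9) / ln(5940/31.3) = ln(5.778) / ln(189.8) = 1.7540 / 5.2458 = 0.3344

0.334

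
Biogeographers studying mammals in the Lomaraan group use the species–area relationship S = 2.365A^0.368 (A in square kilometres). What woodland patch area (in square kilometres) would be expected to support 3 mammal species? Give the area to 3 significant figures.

3 = 2.365 × A^0.368  ⇒  A^0.368 = 3/2.365 = 1.268
ln A = ln(1.268) / 0.368 = 0.2378 / 0.368 = 0.6463
A = e^0.6463 ≈ 1.908 square kilometres

1.91 square kilometres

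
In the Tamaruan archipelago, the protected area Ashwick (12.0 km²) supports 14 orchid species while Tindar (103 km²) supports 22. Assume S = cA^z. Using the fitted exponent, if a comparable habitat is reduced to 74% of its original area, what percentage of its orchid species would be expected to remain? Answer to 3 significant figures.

93.9%

z = ln(22/14) / ln(103/12) = 0.4520 / 2.1498 = 0.2102
S_new/S_old = (A_new/A_old)^z = 0.74^0.2102 = exp(0.2102 × -0.3011) = 0.9387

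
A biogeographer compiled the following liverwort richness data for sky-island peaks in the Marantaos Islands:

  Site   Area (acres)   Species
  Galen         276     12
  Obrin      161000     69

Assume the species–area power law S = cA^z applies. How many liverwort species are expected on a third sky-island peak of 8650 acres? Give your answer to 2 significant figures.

z = ln(69/12) / ln(161000/276) = 1.7492 / 6.3688 = 0.2747
c = 12 / 276^0.2747 = 12 / 4.682 = 2.563
S₃ = 2.563 × 8650^0.2747 = 2.563 × 12.06 ≈ 30.91

31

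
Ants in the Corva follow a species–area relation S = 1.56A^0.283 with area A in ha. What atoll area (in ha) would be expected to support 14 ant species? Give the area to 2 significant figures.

2300 ha

14 = 1.56 × A^0.283  ⇒  A^0.283 = 14/1.56 = 8.974
ln A = ln(8.974) / 0.283 = 2.1944 / 0.283 = 7.7540
A = e^7.7540 ≈ 2331 ha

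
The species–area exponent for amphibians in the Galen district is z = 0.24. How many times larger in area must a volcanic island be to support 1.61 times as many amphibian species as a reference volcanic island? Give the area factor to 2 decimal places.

(A₂/A₁)^0.24 = 1.61, so A₂/A₁ = 1.61^(1/0.24) = 1.61^4.167
ln(A₂/A₁) = ln 1.61 / 0.24 = 0.4762 / 0.24 = 1.9843
A₂/A₁ = e^1.9843 ≈ 7.274

7.27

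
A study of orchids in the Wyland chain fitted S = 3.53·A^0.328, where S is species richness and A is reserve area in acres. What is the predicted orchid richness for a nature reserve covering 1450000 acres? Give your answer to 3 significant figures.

370

S = 3.53 × 1450000^0.328
ln S = ln 3.53 + 0.328 × ln 1450000 = 1.2613 + 0.328 × 14.1871 = 5.9147
S = e^5.9147 ≈ 370.4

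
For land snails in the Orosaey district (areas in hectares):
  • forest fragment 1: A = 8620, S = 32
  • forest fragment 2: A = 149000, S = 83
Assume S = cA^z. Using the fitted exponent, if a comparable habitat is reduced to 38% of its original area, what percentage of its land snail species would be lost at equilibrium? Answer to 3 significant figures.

z = ln(83/32) / ln(149000/8620) = 0.9531 / 2.8499 = 0.3344
S_new/S_old = (A_new/A_old)^z = 0.38^0.3344 = exp(0.3344 × -0.9676) = 0.7235
Fraction lost = 1 − 0.7235 = 0.2765

27.6%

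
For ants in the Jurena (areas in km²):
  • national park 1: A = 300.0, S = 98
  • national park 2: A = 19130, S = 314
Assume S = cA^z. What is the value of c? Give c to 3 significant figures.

z = ln(S₂/S₁) / ln(A₂/A₁) = ln(314/98) / ln(19130/300) = 1.1644 / 4.1552 = 0.2802
c = S₁ / A₁^z = 98 / 300^0.2802 = 98 / 4.945 = 19.82

19.8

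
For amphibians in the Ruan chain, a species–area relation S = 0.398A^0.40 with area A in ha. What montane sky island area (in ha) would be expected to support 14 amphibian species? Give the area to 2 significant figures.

14 = 0.398 × A^0.4  ⇒  A^0.4 = 14/0.398 = 35.18
ln A = ln(35.18) / 0.4 = 3.5604 / 0.4 = 8.9009
A = e^8.9009 ≈ 7339 ha

7300 ha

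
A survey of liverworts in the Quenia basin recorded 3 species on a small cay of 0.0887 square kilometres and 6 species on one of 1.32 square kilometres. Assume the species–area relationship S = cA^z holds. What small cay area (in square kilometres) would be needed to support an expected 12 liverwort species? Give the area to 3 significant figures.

19.6 square kilometres

z = ln(6/3) / ln(1.32/0.0887) = 0.6931 / 2.7001 = 0.2567
c = 3 / 0.0887^0.2567 = 3 / 0.5369 = 5.587
A = (12/5.587)^(1/0.2567) ⇒ ln A = ln(2.148)/0.2567 = 2.9778
A = e^2.9778 ≈ 19.64 square kilometres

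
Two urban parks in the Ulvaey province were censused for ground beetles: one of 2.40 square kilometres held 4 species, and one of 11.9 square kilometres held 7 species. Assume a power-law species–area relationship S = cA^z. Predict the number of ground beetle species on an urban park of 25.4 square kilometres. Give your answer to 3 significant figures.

z = ln(7/4) / ln(11.9/2.4) = 0.5596 / 1.6011 = 0.3495
c = 4 / 2.4^0.3495 = 4 / 1.358 = 2.946
S₃ = 2.946 × 25.4^0.3495 = 2.946 × 3.098 ≈ 9.124

9.12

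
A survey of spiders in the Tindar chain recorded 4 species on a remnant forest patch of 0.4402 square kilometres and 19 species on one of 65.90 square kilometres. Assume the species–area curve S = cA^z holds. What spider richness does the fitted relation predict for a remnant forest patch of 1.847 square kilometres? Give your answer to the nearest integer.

z = ln(19/4) / ln(65.9/0.4402) = 1.5581 / 5.0087 = 0.3111
c = 4 / 0.4402^0.3111 = 4 / 0.7747 = 5.163
S₃ = 5.163 × 1.847^0.3111 = 5.163 × 1.21 ≈ 6.249

6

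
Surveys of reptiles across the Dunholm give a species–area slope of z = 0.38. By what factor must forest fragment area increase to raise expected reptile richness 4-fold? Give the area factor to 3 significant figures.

(A₂/A₁)^0.38 = 4, so A₂/A₁ = 4^(1/0.38) = 4^2.632
ln(A₂/A₁) = ln 4 / 0.38 = 1.3863 / 0.38 = 3.6481
A₂/A₁ = e^3.6481 ≈ 38.4

38.4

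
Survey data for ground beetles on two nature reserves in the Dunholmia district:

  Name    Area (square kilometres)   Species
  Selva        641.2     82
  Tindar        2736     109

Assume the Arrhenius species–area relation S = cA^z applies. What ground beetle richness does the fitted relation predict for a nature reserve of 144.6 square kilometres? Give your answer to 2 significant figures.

z = ln(109/82) / ln(2736/641.2) = 0.2846 / 1.4509 = 0.1962
c = 82 / 641.2^0.1962 = 82 / 3.553 = 23.08
S₃ = 23.08 × 144.6^0.1962 = 23.08 × 2.653 ≈ 61.22

61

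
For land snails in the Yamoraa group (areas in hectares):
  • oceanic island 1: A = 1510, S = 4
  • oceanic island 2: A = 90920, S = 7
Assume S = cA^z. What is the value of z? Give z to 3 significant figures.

Taking logs: ln S = ln c + z ln A, so z = (ln S₂ − ln S₁)/(ln A₂ − ln A₁).
z = ln(7/4) / ln(90920/1510) = ln(1.75) / ln(60.21) = 0.5596 / 4.0979 = 0.1366

0.137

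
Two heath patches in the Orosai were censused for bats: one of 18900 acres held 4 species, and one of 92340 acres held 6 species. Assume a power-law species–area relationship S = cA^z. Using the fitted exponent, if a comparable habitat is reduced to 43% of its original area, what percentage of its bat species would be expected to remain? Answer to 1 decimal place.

z = ln(6/4) / ln(92340/18900) = 0.4055 / 1.5863 = 0.2556
S_new/S_old = (A_new/A_old)^z = 0.43^0.2556 = exp(0.2556 × -0.8440) = 0.806

80.6%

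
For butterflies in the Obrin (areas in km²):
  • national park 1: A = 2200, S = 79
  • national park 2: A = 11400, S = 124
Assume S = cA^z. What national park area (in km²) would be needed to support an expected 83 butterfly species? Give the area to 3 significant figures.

z = ln(124/79) / ln(11400/2200) = 0.4508 / 1.6452 = 0.2740
c = 79 / 2200^0.2740 = 79 / 8.24 = 9.587
A = (83/9.587)^(1/0.2740) ⇒ ln A = ln(8.658)/0.2740 = 7.8765
A = e^7.8765 ≈ 2635 km²

2630 km²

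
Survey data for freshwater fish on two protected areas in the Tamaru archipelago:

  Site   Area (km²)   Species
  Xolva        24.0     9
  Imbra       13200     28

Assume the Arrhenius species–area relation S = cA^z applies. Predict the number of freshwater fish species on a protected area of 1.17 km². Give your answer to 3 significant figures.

z = ln(28/9) / ln(13200/24) = 1.1350 / 6.3099 = 0.1799
c = 9 / 24^0.1799 = 9 / 1.771 = 5.081
S₃ = 5.081 × 1.17^0.1799 = 5.081 × 1.029 ≈ 5.227

5.23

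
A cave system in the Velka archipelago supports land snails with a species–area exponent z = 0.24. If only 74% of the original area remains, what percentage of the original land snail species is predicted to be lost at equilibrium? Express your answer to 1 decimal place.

S_new/S_old = (A_new/A_old)^z = 0.74^0.24
= exp(0.24 × ln 0.74) = exp(0.24 × -0.3011) = exp(-0.0723) ≈ 0.9303
Fraction lost = 1 − 0.9303 = 0.06972

7.0%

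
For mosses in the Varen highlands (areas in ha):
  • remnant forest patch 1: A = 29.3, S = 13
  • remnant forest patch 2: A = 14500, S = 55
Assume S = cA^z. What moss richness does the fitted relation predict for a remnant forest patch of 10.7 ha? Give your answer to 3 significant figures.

10.3

z = ln(55/13) / ln(14500/29.3) = 1.4424 / 6.2043 = 0.2325
c = 13 / 29.3^0.2325 = 13 / 2.193 = 5.928
S₃ = 5.928 × 10.7^0.2325 = 5.928 × 1.735 ≈ 10.29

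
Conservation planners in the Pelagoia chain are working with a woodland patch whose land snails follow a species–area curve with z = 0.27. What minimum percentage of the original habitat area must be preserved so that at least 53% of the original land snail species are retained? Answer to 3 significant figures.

Need (A_new/A_old)^0.27 = 0.53, so A_new/A_old = 0.53^(1/0.27) = 0.53^3.704
ln(A_new/A_old) = ln 0.53 / 0.27 = -0.6349 / 0.27 = -2.3514
A_new/A_old = e^-2.3514 ≈ 0.09524

9.52%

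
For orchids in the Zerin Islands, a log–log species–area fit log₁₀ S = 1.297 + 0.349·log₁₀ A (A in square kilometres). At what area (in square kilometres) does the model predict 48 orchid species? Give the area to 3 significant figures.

48 = 19.82 × A^0.349  ⇒  A^0.349 = 48/19.82 = 2.422
ln A = ln(2.422) / 0.349 = 0.8847 / 0.349 = 2.5351
A = e^2.5351 ≈ 12.62 square kilometres

12.6 square kilometres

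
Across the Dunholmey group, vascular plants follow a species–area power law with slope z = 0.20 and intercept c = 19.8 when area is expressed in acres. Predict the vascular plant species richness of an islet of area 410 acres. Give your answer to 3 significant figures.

66.0

S = 19.8 × 410^0.2 = 19.8 × 3.331 ≈ 65.95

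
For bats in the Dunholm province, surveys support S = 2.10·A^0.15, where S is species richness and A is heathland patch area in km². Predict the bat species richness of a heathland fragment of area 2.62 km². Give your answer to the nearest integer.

S = 2.1 × 2.62^0.15
ln S = ln 2.1 + 0.15 × ln 2.62 = 0.7419 + 0.15 × 0.9632 = 0.8864
S = e^0.8864 ≈ 2.426

2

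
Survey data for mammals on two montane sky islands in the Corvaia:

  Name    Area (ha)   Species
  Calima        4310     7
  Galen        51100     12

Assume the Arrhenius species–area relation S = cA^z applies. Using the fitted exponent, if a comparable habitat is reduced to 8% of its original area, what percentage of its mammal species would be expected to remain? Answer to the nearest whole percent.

z = ln(12/7) / ln(51100/4310) = 0.5390 / 2.4728 = 0.2180
S_new/S_old = (A_new/A_old)^z = 0.08^0.2180 = exp(0.2180 × -2.5257) = 0.5766

58%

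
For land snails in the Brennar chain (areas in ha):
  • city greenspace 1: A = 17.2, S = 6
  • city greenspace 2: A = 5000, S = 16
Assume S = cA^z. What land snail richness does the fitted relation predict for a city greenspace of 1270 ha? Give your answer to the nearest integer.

13

z = ln(16/6) / ln(5000/17.2) = 0.9808 / 5.6723 = 0.1729
c = 6 / 17.2^0.1729 = 6 / 1.635 = 3.669
S₃ = 3.669 × 1270^0.1729 = 3.669 × 3.441 ≈ 12.62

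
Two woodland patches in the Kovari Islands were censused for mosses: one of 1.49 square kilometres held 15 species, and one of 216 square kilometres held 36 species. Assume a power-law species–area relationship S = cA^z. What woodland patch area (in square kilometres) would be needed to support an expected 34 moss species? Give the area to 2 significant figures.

z = ln(36/15) / ln(216/1.49) = 0.8755 / 4.9765 = 0.1759
c = 15 / 1.49^0.1759 = 15 / 1.073 = 13.98
A = (34/13.98)^(1/0.1759) ⇒ ln A = ln(2.431)/0.1759 = 5.0504
A = e^5.0504 ≈ 156.1 square kilometres

160 square kilometres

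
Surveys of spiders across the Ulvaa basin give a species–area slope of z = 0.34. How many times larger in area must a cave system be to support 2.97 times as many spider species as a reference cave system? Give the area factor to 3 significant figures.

24.6

(A₂/A₁)^0.34 = 2.97, so A₂/A₁ = 2.97^(1/0.34) = 2.97^2.941
ln(A₂/A₁) = ln 2.97 / 0.34 = 1.0886 / 0.34 = 3.2017
A₂/A₁ = e^3.2017 ≈ 24.57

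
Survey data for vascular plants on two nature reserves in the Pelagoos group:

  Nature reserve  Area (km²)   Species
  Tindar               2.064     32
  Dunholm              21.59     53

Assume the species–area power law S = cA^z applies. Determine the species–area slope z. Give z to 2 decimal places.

0.21

Taking logs: ln S = ln c + z ln A, so z = (ln S₂ − ln S₁)/(ln A₂ − ln A₁).
z = ln(53/32) / ln(21.59/2.064) = ln(1.656) / ln(10.46) = 0.5046 / 2.3476 = 0.2149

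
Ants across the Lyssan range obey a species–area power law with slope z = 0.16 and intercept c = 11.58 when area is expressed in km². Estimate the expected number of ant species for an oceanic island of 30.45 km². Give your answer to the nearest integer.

20 species

S = 11.58 × 30.45^0.16 = 11.58 × 1.727 ≈ 20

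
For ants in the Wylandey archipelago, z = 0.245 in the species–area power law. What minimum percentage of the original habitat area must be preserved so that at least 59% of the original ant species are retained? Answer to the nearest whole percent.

Need (A_new/A_old)^0.245 = 0.59, so A_new/A_old = 0.59^(1/0.245) = 0.59^4.082
ln(A_new/A_old) = ln 0.59 / 0.245 = -0.5276 / 0.245 = -2.1536
A_new/A_old = e^-2.1536 ≈ 0.1161

12%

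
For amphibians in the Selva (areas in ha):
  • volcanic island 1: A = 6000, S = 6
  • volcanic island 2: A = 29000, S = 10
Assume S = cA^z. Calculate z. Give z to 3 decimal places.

0.324

Taking logs: ln S = ln c + z ln A, so z = (ln S₂ − ln S₁)/(ln A₂ − ln A₁).
z = ln(10/6) / ln(29000/6000) = ln(1.667) / ln(4.833) = 0.5108 / 1.5755 = 0.3242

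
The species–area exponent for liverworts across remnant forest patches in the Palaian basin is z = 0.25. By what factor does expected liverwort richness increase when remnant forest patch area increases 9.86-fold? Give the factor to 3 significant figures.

S₂/S₁ = (A₂/A₁)^z = 9.86^0.25
ln(S₂/S₁) = 0.25 × ln 9.86 = 0.25 × 2.2885 = 0.5721
S₂/S₁ = e^0.5721 ≈ 1.772

1.77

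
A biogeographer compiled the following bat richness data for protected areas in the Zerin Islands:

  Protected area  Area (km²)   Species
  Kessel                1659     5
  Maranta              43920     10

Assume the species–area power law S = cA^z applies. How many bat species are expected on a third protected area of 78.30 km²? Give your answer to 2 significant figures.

2.6

z = ln(10/5) / ln(43920/1659) = 0.6931 / 3.2762 = 0.2116
c = 5 / 1659^0.2116 = 5 / 4.8 = 1.042
S₃ = 1.042 × 78.3^0.2116 = 1.042 × 2.516 ≈ 2.621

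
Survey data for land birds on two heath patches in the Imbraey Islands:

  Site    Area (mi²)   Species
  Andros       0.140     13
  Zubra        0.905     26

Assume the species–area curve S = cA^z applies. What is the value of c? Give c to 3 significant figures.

z = ln(S₂/S₁) / ln(A₂/A₁) = ln(26/13) / ln(0.905/0.14) = 0.6931 / 1.8663 = 0.3714
c = S₁ / A₁^z = 13 / 0.14^0.3714 = 13 / 0.4818 = 26.98

27.0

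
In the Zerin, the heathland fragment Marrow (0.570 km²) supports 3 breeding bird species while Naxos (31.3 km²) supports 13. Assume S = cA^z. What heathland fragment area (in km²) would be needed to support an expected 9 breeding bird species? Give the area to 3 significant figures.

z = ln(13/3) / ln(31.3/0.57) = 1.4663 / 4.0057 = 0.3661
c = 3 / 0.57^0.3661 = 3 / 0.814 = 3.685
A = (9/3.685)^(1/0.3661) ⇒ ln A = ln(2.442)/0.3661 = 2.4391
A = e^2.4391 ≈ 11.46 km²

11.5 km²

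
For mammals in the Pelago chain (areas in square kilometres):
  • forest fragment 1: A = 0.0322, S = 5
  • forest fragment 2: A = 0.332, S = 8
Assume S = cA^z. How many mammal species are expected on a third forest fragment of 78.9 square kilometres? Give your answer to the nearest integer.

24

z = ln(8/5) / ln(0.332/0.0322) = 0.4700 / 2.3332 = 0.2014
c = 5 / 0.0322^0.2014 = 5 / 0.5005 = 9.99
S₃ = 9.99 × 78.9^0.2014 = 9.99 × 2.411 ≈ 24.08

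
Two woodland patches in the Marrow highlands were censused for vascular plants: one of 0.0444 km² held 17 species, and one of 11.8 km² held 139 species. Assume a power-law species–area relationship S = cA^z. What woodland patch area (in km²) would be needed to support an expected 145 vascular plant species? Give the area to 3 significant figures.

z = ln(139/17) / ln(11.8/0.0444) = 2.1013 / 5.5826 = 0.3764
c = 17 / 0.0444^0.3764 = 17 / 0.3097 = 54.9
A = (145/54.9)^(1/0.3764) ⇒ ln A = ln(2.641)/0.3764 = 2.5804
A = e^2.5804 ≈ 13.2 km²

13.2 km²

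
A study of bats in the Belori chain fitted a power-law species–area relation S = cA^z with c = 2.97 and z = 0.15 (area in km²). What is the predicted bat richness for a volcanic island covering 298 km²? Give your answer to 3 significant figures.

6.98

S = 2.97 × 298^0.15 = 2.97 × 2.35 ≈ 6.981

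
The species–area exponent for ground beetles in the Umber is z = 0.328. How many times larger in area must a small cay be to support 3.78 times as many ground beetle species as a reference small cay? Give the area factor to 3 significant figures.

57.6

(A₂/A₁)^0.328 = 3.78, so A₂/A₁ = 3.78^(1/0.328) = 3.78^3.049
ln(A₂/A₁) = ln 3.78 / 0.328 = 1.3297 / 0.328 = 4.0540
A₂/A₁ = e^4.0540 ≈ 57.63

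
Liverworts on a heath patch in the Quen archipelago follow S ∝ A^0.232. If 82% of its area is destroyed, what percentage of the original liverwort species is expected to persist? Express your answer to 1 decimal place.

67.2%

S_new/S_old = (A_new/A_old)^z = 0.18^0.232
= exp(0.232 × ln 0.18) = exp(0.232 × -1.7148) = exp(-0.3978) ≈ 0.6718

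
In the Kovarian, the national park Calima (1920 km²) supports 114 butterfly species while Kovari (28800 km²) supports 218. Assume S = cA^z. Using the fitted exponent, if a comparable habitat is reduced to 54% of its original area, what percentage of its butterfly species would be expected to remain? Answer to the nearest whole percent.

z = ln(218/114) / ln(28800/1920) = 0.6483 / 2.7081 = 0.2394
S_new/S_old = (A_new/A_old)^z = 0.54^0.2394 = exp(0.2394 × -0.6162) = 0.8629

86%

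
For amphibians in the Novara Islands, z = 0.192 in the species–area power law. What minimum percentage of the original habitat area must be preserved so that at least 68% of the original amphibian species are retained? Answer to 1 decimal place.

Need (A_new/A_old)^0.192 = 0.68, so A_new/A_old = 0.68^(1/0.192) = 0.68^5.208
ln(A_new/A_old) = ln 0.68 / 0.192 = -0.3857 / 0.192 = -2.0087
A_new/A_old = e^-2.0087 ≈ 0.1342

13.4%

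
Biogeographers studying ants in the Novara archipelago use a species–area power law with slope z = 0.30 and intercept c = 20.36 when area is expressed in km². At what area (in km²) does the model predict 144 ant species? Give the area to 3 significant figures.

144 = 20.36 × A^0.3  ⇒  A^0.3 = 144/20.36 = 7.073
ln A = ln(7.073) / 0.3 = 1.9562 / 0.3 = 6.5208
A = e^6.5208 ≈ 679.1 km²

679 km²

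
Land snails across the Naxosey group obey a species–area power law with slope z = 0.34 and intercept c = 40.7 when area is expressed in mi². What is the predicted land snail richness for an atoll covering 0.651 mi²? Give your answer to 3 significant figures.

S = 40.7 × 0.651^0.34
ln S = ln 40.7 + 0.34 × ln 0.651 = 3.7062 + 0.34 × -0.4292 = 3.5603
S = e^3.5603 ≈ 35.17

35.2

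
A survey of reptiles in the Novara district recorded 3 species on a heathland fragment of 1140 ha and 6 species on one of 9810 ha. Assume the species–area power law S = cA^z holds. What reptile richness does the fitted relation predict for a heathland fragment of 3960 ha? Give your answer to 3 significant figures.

4.48

z = ln(6/3) / ln(9810/1140) = 0.6931 / 2.1524 = 0.3220
c = 3 / 1140^0.3220 = 3 / 9.648 = 0.3109
S₃ = 0.3109 × 3960^0.3220 = 0.3109 × 14.41 ≈ 4.48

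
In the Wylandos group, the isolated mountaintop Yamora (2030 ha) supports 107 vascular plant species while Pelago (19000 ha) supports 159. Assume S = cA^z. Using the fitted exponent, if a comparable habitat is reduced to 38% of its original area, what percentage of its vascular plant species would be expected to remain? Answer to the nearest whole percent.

z = ln(159/107) / ln(19000/2030) = 0.3961 / 2.2364 = 0.1771
S_new/S_old = (A_new/A_old)^z = 0.38^0.1771 = exp(0.1771 × -0.9676) = 0.8425

84%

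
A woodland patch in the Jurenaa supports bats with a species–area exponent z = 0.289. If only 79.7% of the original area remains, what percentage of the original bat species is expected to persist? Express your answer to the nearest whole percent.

S_new/S_old = (A_new/A_old)^z = 0.797^0.289
= exp(0.289 × ln 0.797) = exp(0.289 × -0.2269) = exp(-0.0656) ≈ 0.9365

94%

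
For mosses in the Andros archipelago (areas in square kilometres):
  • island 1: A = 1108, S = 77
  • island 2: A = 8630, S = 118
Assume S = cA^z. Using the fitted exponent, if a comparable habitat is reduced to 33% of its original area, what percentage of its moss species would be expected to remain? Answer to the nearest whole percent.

79%

z = ln(118/77) / ln(8630/1108) = 0.4269 / 2.0527 = 0.2080
S_new/S_old = (A_new/A_old)^z = 0.33^0.2080 = exp(0.2080 × -1.1087) = 0.7941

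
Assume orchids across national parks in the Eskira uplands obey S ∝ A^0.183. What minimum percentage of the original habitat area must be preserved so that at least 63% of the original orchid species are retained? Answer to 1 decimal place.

Need (A_new/A_old)^0.183 = 0.63, so A_new/A_old = 0.63^(1/0.183) = 0.63^5.464
ln(A_new/A_old) = ln 0.63 / 0.183 = -0.4620 / 0.183 = -2.5248
A_new/A_old = e^-2.5248 ≈ 0.08008

8.0%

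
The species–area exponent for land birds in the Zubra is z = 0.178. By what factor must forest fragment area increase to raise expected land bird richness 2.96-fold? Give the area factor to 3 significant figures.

(A₂/A₁)^0.178 = 2.96, so A₂/A₁ = 2.96^(1/0.178) = 2.96^5.618
ln(A₂/A₁) = ln 2.96 / 0.178 = 1.0852 / 0.178 = 6.0966
A₂/A₁ = e^6.0966 ≈ 444.3

444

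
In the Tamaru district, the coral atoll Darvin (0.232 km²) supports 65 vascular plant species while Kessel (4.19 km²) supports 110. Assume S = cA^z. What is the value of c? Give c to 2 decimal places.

z = ln(S₂/S₁) / ln(A₂/A₁) = ln(110/65) / ln(4.19/0.232) = 0.5261 / 2.8937 = 0.1818
c = S₁ / A₁^z = 65 / 0.232^0.1818 = 65 / 0.7667 = 84.78

84.78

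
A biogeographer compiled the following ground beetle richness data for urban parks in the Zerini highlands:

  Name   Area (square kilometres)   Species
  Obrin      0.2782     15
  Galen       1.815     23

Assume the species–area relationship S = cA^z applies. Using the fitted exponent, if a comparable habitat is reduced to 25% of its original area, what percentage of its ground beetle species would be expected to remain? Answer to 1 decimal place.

72.9%

z = ln(23/15) / ln(1.815/0.2782) = 0.4274 / 1.8755 = 0.2279
S_new/S_old = (A_new/A_old)^z = 0.25^0.2279 = exp(0.2279 × -1.3863) = 0.7291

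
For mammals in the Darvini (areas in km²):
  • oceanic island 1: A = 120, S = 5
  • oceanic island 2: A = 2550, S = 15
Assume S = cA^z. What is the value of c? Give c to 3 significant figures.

z = ln(S₂/S₁) / ln(A₂/A₁) = ln(15/5) / ln(2550/120) = 1.0986 / 3.0564 = 0.3595
c = S₁ / A₁^z = 5 / 120^0.3595 = 5 / 5.589 = 0.8946

0.895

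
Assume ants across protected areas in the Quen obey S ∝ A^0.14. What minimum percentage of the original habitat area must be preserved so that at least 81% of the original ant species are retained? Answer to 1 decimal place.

Need (A_new/A_old)^0.14 = 0.81, so A_new/A_old = 0.81^(1/0.14) = 0.81^7.143
ln(A_new/A_old) = ln 0.81 / 0.14 = -0.2107 / 0.14 = -1.5052
A_new/A_old = e^-1.5052 ≈ 0.222

22.2%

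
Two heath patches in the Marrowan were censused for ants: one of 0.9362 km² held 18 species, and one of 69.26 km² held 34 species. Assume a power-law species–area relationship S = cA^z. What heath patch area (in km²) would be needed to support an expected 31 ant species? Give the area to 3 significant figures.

37.1 km²

z = ln(34/18) / ln(69.26/0.9362) = 0.6360 / 4.3038 = 0.1478
c = 18 / 0.9362^0.1478 = 18 / 0.9903 = 18.18
A = (31/18.18)^(1/0.1478) ⇒ ln A = ln(1.706)/0.1478 = 3.6128
A = e^3.6128 ≈ 37.07 km²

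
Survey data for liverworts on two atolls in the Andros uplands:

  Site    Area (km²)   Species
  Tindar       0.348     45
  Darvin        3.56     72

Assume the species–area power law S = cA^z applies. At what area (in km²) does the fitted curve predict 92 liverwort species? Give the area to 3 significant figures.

12.0 km²

z = ln(72/45) / ln(3.56/0.348) = 0.4700 / 2.3253 = 0.2021
c = 45 / 0.348^0.2021 = 45 / 0.8079 = 55.7
A = (92/55.7)^(1/0.2021) ⇒ ln A = ln(1.652)/0.2021 = 2.4825
A = e^2.4825 ≈ 11.97 km²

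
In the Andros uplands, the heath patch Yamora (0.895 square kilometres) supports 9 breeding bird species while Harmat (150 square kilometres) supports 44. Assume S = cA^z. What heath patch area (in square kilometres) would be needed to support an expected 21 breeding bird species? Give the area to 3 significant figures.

13.8 square kilometres

z = ln(44/9) / ln(150/0.895) = 1.5870 / 5.1216 = 0.3099
c = 9 / 0.895^0.3099 = 9 / 0.9662 = 9.315
A = (21/9.315)^(1/0.3099) ⇒ ln A = ln(2.254)/0.3099 = 2.6235
A = e^2.6235 ≈ 13.78 square kilometres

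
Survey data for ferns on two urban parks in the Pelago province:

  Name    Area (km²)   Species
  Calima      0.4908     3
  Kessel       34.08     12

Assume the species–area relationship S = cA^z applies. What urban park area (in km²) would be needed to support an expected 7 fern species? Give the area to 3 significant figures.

z = ln(12/3) / ln(34.08/0.4908) = 1.3863 / 4.2404 = 0.3269
c = 3 / 0.4908^0.3269 = 3 / 0.7924 = 3.786
A = (7/3.786)^(1/0.3269) ⇒ ln A = ln(1.849)/0.3269 = 1.8800
A = e^1.8800 ≈ 6.554 km²

6.55 km²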